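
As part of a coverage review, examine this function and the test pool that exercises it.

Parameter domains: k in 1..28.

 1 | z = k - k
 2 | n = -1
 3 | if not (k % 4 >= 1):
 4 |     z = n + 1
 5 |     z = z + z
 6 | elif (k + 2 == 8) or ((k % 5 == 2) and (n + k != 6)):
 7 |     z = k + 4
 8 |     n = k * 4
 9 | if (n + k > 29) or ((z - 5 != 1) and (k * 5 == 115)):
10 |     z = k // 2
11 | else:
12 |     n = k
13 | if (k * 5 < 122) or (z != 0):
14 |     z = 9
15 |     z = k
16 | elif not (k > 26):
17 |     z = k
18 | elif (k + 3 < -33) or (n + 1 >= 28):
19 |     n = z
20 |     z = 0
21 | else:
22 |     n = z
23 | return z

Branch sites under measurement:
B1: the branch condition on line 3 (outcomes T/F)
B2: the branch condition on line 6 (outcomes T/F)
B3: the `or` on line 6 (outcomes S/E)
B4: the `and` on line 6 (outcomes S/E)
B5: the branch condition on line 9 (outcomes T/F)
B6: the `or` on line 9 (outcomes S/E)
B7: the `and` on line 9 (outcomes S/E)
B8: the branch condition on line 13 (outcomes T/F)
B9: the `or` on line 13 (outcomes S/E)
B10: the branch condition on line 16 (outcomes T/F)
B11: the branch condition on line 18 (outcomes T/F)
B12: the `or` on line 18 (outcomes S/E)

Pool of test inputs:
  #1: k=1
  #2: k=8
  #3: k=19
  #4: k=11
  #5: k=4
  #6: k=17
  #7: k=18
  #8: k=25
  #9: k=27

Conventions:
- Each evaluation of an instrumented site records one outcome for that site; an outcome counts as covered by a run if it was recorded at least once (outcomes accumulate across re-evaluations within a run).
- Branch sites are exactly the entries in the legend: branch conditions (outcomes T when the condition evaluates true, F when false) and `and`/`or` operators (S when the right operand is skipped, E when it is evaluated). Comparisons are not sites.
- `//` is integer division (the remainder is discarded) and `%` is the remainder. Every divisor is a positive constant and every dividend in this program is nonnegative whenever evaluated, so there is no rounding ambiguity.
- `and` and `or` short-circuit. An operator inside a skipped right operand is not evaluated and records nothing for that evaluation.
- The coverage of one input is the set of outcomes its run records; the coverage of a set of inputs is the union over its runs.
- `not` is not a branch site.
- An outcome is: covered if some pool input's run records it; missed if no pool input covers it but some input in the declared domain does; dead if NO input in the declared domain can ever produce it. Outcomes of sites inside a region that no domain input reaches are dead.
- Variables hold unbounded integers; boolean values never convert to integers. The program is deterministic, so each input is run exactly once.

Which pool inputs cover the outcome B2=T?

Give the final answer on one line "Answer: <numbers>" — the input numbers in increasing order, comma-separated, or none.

input #1 (k=1): misses B2=T
input #2 (k=8): misses B2=T
input #3 (k=19): misses B2=T
input #4 (k=11): misses B2=T
input #5 (k=4): misses B2=T
input #6 (k=17): covers B2=T
input #7 (k=18): misses B2=T
input #8 (k=25): misses B2=T
input #9 (k=27): covers B2=T

Answer: 6, 9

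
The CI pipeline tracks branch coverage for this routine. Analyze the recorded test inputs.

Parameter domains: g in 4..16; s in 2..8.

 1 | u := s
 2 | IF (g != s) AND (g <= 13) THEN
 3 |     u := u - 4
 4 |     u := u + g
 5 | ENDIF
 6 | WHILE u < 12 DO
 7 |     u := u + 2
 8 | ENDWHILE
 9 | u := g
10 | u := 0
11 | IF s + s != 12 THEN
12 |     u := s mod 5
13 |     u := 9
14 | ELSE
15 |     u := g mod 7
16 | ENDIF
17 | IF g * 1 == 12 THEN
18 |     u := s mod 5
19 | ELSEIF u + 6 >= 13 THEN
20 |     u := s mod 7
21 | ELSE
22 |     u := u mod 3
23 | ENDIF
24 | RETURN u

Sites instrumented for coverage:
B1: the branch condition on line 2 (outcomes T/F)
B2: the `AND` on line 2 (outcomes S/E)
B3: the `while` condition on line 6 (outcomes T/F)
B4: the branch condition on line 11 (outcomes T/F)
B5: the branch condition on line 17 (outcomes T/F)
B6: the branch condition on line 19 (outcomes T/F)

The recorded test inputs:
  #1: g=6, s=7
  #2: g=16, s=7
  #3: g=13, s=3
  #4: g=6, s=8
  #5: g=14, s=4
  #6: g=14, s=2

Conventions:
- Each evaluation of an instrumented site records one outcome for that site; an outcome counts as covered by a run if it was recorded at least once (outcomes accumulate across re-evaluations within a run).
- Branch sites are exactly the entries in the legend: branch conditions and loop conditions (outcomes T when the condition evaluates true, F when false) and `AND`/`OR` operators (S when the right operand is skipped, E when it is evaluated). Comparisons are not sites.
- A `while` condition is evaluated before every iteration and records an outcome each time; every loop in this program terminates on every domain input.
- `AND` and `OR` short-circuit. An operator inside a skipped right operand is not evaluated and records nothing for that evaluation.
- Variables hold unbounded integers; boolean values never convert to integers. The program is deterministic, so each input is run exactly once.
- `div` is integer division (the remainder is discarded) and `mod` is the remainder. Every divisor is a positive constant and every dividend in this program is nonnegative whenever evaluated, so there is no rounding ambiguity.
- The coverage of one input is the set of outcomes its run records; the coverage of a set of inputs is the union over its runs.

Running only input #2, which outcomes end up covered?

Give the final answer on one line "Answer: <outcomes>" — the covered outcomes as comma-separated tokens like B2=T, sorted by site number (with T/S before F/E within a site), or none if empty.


Event log for input #2 (g=16, s=7):
  B2->E, B1->F, B3->T, B3->T, B3->T, B3->F, B4->T, B5->F, B6->T
deduplicating events, the covered set is: B1=F, B2=E, B3=T, B3=F, B4=T, B5=F, B6=T
Answer: B1=F, B2=E, B3=T, B3=F, B4=T, B5=F, B6=T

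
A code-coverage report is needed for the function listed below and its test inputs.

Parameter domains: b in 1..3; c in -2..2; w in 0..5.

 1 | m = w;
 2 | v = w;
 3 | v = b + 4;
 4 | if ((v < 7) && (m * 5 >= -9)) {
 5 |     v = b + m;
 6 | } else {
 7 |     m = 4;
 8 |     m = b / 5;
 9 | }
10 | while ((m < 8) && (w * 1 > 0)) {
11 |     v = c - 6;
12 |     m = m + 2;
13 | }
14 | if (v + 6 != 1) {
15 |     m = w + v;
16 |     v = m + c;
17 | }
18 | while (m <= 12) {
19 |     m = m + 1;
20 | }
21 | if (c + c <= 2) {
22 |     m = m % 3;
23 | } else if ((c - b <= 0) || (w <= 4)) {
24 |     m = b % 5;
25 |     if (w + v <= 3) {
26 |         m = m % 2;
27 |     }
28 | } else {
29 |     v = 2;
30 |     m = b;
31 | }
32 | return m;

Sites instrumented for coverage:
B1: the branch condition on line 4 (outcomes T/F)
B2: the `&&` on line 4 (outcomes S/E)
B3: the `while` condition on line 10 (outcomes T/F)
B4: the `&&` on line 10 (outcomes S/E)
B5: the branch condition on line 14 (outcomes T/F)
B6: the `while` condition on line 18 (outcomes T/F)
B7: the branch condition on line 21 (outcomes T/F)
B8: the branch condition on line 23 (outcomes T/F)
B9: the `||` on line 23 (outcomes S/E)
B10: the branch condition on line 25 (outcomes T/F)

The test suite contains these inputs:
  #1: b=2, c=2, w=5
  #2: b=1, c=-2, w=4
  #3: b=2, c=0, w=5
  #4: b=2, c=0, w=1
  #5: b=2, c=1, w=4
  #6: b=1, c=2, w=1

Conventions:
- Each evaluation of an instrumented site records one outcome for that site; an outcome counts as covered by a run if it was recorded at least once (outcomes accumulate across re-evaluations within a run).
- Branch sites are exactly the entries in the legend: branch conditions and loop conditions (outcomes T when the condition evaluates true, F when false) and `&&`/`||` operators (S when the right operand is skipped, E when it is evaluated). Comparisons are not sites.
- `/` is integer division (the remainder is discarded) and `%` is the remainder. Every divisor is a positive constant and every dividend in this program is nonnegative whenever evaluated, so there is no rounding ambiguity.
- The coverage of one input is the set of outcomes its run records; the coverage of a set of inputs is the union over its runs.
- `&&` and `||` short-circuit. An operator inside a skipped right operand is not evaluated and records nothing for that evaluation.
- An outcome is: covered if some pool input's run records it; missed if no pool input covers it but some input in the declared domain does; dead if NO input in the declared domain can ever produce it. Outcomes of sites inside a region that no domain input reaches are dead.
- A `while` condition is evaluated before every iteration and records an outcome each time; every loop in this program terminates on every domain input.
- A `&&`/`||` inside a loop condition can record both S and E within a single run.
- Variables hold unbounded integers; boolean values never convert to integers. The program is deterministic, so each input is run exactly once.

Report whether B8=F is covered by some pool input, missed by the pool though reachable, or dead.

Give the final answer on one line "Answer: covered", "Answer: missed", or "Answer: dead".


no pool input records B8=F
but domain input (b=1, c=2, w=5) does record it -> reachable, so missed
Answer: missed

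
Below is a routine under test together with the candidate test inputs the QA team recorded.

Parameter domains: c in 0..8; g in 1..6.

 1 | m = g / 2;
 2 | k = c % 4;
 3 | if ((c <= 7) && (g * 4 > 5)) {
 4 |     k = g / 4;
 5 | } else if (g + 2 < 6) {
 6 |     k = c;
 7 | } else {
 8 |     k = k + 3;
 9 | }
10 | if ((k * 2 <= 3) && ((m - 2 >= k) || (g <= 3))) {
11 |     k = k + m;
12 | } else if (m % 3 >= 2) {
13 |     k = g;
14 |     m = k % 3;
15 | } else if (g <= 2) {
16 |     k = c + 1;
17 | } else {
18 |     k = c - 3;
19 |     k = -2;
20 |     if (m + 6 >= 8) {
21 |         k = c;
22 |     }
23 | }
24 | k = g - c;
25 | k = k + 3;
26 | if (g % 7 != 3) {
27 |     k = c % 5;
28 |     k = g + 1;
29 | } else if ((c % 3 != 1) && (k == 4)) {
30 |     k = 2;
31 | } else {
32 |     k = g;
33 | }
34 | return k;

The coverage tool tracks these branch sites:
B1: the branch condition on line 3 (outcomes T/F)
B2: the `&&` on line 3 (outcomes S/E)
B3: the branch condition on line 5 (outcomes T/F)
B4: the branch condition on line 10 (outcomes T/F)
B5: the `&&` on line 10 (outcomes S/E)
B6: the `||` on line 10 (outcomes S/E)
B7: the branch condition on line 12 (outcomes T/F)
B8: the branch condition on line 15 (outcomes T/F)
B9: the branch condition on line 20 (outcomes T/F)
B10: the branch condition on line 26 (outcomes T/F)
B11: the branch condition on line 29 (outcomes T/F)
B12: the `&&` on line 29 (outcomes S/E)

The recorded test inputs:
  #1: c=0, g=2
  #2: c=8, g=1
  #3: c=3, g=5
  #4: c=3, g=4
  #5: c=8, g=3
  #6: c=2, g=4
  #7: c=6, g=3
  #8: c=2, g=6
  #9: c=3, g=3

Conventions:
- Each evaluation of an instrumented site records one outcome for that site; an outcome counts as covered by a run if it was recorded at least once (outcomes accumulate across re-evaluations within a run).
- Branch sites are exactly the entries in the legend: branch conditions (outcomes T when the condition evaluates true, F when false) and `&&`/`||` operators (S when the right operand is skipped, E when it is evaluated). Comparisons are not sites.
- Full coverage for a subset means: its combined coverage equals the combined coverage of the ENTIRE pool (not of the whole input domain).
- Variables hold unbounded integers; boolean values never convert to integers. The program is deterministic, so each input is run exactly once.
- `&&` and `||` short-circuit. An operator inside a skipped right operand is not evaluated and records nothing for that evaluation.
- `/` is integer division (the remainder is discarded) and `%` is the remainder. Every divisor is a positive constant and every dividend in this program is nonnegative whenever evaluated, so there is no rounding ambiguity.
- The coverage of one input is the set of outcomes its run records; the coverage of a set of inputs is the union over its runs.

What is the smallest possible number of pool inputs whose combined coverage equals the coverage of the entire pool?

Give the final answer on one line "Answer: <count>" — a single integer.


input #1 (c=0, g=2): events B2->E, B1->T, B5->E, B6->E, B4->T, B10->T; covers B1=T, B2=E, B4=T, B5=E, B6=E, B10=T
input #2 (c=8, g=1): events B2->S, B1->F, B3->T, B5->S, B4->F, B7->F, B8->T, B10->T; covers B1=F, B2=S, B3=T, B4=F, B5=S, B7=F, B8=T, B10=T
input #3 (c=3, g=5): events B2->E, B1->T, B5->E, B6->E, B4->F, B7->T, B10->T; covers B1=T, B2=E, B4=F, B5=E, B6=E, B7=T, B10=T
input #4 (c=3, g=4): events B2->E, B1->T, B5->E, B6->E, B4->F, B7->T, B10->T; covers B1=T, B2=E, B4=F, B5=E, B6=E, B7=T, B10=T
input #5 (c=8, g=3): events B2->S, B1->F, B3->T, B5->S, B4->F, B7->F, B8->F, B9->F, B10->F, B12->E, B11->F; covers B1=F, B2=S, B3=T, B4=F, B5=S, B7=F, B8=F, B9=F, B10=F, B11=F, B12=E
input #6 (c=2, g=4): events B2->E, B1->T, B5->E, B6->E, B4->F, B7->T, B10->T; covers B1=T, B2=E, B4=F, B5=E, B6=E, B7=T, B10=T
input #7 (c=6, g=3): events B2->E, B1->T, B5->E, B6->E, B4->T, B10->F, B12->E, B11->F; covers B1=T, B2=E, B4=T, B5=E, B6=E, B10=F, B11=F, B12=E
input #8 (c=2, g=6): events B2->E, B1->T, B5->E, B6->S, B4->T, B10->T; covers B1=T, B2=E, B4=T, B5=E, B6=S, B10=T
input #9 (c=3, g=3): events B2->E, B1->T, B5->E, B6->E, B4->T, B10->F, B12->E, B11->F; covers B1=T, B2=E, B4=T, B5=E, B6=E, B10=F, B11=F, B12=E
union over all inputs: B1=T, B1=F, B2=S, B2=E, B3=T, B4=T, B4=F, B5=S, B5=E, B6=S, B6=E, B7=T, B7=F, B8=T, B8=F, B9=F, B10=T, B10=F, B11=F, B12=E (20 outcomes)
every size-1 subset falls short of the 20 outcomes (best: 11/20)
every size-2 subset falls short of the 20 outcomes (best: 17/20)
every size-3 subset falls short of the 20 outcomes (best: 19/20)
the canonical winner is {2, 3, 5, 8}: size 4, full 20-outcome coverage, earliest index list among size-4 covers
Answer: 4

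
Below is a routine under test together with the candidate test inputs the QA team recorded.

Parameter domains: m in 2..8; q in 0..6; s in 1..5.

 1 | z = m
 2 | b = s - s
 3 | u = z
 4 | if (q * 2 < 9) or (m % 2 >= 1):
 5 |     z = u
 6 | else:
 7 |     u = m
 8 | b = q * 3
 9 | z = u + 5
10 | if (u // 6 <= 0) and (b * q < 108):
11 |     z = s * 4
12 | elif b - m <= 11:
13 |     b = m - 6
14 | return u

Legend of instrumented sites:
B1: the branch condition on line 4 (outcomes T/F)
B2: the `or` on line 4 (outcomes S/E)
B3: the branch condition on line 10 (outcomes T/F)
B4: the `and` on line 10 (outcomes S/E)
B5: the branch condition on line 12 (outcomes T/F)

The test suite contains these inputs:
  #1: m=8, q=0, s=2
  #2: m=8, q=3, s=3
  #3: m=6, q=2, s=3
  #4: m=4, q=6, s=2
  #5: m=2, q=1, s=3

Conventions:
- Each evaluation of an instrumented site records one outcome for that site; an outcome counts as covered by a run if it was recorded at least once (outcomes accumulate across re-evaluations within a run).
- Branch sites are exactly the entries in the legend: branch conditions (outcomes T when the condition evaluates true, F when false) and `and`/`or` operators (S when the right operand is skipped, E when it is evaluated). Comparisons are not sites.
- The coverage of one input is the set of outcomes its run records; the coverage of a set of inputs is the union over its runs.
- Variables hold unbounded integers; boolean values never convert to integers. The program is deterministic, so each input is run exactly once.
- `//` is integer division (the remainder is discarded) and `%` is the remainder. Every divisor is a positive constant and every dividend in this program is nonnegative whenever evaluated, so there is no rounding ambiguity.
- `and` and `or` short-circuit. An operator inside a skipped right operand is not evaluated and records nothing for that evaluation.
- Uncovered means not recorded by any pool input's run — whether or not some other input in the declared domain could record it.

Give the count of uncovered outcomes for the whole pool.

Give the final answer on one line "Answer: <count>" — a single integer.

input #1 (m=8, q=0, s=2): events B2->S, B1->T, B4->S, B3->F, B5->T; covers B1=T, B2=S, B3=F, B4=S, B5=T
input #2 (m=8, q=3, s=3): events B2->S, B1->T, B4->S, B3->F, B5->T; covers B1=T, B2=S, B3=F, B4=S, B5=T
input #3 (m=6, q=2, s=3): events B2->S, B1->T, B4->S, B3->F, B5->T; covers B1=T, B2=S, B3=F, B4=S, B5=T
input #4 (m=4, q=6, s=2): events B2->E, B1->F, B4->E, B3->F, B5->F; covers B1=F, B2=E, B3=F, B4=E, B5=F
input #5 (m=2, q=1, s=3): events B2->S, B1->T, B4->E, B3->T; covers B1=T, B2=S, B3=T, B4=E
union over the pool: B1=T, B1=F, B2=S, B2=E, B3=T, B3=F, B4=S, B4=E, B5=T, B5=F
uncovered (0 of 10): none

Answer: 0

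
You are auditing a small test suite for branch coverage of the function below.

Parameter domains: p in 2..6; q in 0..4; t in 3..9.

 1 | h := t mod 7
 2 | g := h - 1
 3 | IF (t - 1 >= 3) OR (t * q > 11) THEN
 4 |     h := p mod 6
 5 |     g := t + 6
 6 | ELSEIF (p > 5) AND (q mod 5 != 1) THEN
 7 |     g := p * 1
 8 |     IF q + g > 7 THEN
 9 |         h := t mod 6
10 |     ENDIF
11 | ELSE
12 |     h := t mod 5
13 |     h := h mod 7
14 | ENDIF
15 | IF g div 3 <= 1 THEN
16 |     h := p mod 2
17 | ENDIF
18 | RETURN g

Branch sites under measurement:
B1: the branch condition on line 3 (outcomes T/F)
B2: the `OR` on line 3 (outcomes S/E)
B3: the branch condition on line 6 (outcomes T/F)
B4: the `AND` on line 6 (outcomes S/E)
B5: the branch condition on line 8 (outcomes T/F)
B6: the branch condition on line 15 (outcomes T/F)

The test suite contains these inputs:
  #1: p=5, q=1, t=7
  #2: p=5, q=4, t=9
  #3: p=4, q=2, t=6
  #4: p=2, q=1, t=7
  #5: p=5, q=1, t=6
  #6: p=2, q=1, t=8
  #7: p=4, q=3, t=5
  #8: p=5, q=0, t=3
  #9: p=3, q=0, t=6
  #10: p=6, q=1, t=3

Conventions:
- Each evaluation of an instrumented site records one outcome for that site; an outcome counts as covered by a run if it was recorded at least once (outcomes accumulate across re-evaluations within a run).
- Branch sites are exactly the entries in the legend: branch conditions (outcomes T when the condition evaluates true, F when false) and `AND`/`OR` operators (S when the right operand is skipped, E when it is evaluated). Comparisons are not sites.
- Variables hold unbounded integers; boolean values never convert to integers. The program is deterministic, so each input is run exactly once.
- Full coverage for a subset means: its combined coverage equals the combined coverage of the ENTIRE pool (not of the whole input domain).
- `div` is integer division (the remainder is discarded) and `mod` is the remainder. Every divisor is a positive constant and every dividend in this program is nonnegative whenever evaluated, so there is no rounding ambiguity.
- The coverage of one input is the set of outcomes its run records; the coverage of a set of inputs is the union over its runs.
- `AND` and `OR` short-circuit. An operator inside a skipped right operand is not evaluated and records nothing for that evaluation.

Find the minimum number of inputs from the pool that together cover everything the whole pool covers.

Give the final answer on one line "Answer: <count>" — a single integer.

test 1 (p=5, q=1, t=7) fires B2->S, B1->T, B6->F; hits B1=T, B2=S, B6=F
test 2 (p=5, q=4, t=9) fires B2->S, B1->T, B6->F; hits B1=T, B2=S, B6=F
test 3 (p=4, q=2, t=6) fires B2->S, B1->T, B6->F; hits B1=T, B2=S, B6=F
test 4 (p=2, q=1, t=7) fires B2->S, B1->T, B6->F; hits B1=T, B2=S, B6=F
test 5 (p=5, q=1, t=6) fires B2->S, B1->T, B6->F; hits B1=T, B2=S, B6=F
test 6 (p=2, q=1, t=8) fires B2->S, B1->T, B6->F; hits B1=T, B2=S, B6=F
test 7 (p=4, q=3, t=5) fires B2->S, B1->T, B6->F; hits B1=T, B2=S, B6=F
test 8 (p=5, q=0, t=3) fires B2->E, B1->F, B4->S, B3->F, B6->T; hits B1=F, B2=E, B3=F, B4=S, B6=T
test 9 (p=3, q=0, t=6) fires B2->S, B1->T, B6->F; hits B1=T, B2=S, B6=F
test 10 (p=6, q=1, t=3) fires B2->E, B1->F, B4->E, B3->F, B6->T; hits B1=F, B2=E, B3=F, B4=E, B6=T
pool-wide coverage (9 outcomes): B1=T, B1=F, B2=S, B2=E, B3=F, B4=S, B4=E, B6=T, B6=F
checked all size-1 subsets: none covers 9 outcomes (max 5/9)
checked all size-2 subsets: none covers 9 outcomes (max 8/9)
inputs {1, 8, 10} (size 3) cover everything; no size-3 subset with a lexicographically smaller index list covers all 9

Answer: 3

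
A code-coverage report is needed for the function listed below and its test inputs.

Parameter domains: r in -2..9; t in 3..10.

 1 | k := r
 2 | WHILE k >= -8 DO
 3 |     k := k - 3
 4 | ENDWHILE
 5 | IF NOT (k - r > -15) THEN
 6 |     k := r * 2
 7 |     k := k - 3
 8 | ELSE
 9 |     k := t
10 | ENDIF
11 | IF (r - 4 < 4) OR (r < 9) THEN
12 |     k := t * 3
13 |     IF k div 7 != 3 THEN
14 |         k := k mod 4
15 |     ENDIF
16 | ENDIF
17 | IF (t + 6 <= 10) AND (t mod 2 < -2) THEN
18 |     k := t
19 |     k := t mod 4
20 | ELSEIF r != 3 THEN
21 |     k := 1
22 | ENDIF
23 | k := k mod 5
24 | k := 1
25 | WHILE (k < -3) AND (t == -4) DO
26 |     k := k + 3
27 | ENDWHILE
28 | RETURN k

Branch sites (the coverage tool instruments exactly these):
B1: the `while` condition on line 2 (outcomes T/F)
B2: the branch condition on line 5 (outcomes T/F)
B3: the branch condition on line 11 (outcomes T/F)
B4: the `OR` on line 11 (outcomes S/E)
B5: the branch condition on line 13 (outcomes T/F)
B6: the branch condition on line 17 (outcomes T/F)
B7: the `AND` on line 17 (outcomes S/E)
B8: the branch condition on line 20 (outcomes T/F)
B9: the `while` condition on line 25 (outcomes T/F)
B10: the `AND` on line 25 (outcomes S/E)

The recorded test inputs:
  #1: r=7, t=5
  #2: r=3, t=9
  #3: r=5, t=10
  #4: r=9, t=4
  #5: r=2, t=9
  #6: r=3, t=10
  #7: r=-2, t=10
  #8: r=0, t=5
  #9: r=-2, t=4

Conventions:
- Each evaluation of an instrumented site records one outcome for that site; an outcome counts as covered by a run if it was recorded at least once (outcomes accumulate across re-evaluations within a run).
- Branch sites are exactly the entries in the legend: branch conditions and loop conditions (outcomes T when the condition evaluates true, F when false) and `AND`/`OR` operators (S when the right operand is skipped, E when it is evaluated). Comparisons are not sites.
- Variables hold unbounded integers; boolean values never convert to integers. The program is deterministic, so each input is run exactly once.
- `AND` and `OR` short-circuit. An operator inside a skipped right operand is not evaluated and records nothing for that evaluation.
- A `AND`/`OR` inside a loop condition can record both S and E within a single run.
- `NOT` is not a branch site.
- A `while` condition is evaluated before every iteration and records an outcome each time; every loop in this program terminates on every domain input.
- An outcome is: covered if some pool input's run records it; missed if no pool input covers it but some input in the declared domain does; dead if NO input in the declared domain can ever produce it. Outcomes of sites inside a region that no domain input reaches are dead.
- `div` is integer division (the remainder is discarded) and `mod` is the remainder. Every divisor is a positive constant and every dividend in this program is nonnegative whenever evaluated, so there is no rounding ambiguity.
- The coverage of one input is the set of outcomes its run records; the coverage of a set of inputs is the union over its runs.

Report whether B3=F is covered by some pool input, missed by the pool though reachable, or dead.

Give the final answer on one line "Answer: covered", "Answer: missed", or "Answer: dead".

B3=F is recorded by pool input(s) 4 -> covered

Answer: covered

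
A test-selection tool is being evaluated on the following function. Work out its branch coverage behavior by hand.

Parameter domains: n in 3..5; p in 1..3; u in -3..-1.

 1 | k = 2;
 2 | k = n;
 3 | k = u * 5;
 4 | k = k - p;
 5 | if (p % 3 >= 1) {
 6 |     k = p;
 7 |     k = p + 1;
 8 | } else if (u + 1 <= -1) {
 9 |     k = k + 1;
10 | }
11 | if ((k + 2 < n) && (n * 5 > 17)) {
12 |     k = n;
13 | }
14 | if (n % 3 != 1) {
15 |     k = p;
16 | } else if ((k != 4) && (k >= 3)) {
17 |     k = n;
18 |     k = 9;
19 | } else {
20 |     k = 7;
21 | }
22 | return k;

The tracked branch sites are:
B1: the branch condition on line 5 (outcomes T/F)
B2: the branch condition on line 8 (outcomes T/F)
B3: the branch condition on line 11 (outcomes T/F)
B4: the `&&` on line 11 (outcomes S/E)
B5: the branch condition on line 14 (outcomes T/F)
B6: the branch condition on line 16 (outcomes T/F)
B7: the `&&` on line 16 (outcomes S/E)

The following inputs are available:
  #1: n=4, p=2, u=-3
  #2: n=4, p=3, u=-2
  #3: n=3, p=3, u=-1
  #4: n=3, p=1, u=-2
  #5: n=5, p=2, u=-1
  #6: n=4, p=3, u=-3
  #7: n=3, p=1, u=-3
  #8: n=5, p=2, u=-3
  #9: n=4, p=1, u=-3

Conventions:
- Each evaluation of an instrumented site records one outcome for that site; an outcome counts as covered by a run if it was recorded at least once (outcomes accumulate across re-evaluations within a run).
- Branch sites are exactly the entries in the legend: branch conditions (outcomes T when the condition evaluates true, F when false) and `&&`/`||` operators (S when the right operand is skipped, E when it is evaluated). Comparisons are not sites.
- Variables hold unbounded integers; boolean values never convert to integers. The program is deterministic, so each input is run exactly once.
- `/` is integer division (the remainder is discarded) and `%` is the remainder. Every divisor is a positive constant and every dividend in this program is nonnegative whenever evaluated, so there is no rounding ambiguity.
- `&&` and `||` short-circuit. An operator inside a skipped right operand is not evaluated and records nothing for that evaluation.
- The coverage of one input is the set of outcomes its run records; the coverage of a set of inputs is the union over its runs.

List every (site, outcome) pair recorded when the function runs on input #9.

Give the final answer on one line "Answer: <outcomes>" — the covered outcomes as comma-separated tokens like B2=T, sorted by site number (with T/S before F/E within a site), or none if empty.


Tracing the run of input #9 (n=4, p=1, u=-3):
  B1->T, B4->S, B3->F, B5->F, B7->E, B6->F
distinct outcomes covered: B1=T, B3=F, B4=S, B5=F, B6=F, B7=E
Answer: B1=T, B3=F, B4=S, B5=F, B6=F, B7=E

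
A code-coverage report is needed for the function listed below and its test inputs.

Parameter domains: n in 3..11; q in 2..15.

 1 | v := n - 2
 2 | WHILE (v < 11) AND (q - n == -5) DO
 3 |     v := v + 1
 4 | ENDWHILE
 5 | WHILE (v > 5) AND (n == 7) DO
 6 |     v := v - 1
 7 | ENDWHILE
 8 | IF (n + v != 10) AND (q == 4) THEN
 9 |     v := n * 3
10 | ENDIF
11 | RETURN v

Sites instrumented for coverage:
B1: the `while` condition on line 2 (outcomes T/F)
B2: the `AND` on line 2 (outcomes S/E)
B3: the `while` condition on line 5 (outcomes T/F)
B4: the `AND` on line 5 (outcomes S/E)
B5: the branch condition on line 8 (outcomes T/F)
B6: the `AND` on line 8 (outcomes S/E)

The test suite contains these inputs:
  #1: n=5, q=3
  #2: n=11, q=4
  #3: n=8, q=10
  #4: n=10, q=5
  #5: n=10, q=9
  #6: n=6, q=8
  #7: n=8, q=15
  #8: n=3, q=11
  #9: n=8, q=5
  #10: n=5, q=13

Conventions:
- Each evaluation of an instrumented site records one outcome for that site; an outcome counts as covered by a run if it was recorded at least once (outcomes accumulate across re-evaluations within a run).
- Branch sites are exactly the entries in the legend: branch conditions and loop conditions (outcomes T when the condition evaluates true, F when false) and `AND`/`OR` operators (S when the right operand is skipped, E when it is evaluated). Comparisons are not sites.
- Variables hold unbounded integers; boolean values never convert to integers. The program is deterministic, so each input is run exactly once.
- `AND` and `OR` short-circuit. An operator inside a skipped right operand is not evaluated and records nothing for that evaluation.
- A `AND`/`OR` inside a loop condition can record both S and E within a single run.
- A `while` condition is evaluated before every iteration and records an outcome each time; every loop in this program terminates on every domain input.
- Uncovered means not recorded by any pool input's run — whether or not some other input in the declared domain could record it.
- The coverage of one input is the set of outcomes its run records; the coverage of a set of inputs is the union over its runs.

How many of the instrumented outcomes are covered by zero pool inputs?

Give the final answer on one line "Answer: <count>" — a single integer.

test 1 (n=5, q=3) fires B2->E, B1->F, B4->S, B3->F, B6->E, B5->F; hits B1=F, B2=E, B3=F, B4=S, B5=F, B6=E
test 2 (n=11, q=4) fires B2->E, B1->F, B4->E, B3->F, B6->E, B5->T; hits B1=F, B2=E, B3=F, B4=E, B5=T, B6=E
test 3 (n=8, q=10) fires B2->E, B1->F, B4->E, B3->F, B6->E, B5->F; hits B1=F, B2=E, B3=F, B4=E, B5=F, B6=E
test 4 (n=10, q=5) fires B2->E, B1->T, B2->E, B1->T, B2->E, B1->T, B2->S, B1->F, B4->E, B3->F, B6->E, B5->F; hits B1=T, B1=F, B2=S, B2=E, B3=F, B4=E, B5=F, B6=E
test 5 (n=10, q=9) fires B2->E, B1->F, B4->E, B3->F, B6->E, B5->F; hits B1=F, B2=E, B3=F, B4=E, B5=F, B6=E
test 6 (n=6, q=8) fires B2->E, B1->F, B4->S, B3->F, B6->S, B5->F; hits B1=F, B2=E, B3=F, B4=S, B5=F, B6=S
test 7 (n=8, q=15) fires B2->E, B1->F, B4->E, B3->F, B6->E, B5->F; hits B1=F, B2=E, B3=F, B4=E, B5=F, B6=E
test 8 (n=3, q=11) fires B2->E, B1->F, B4->S, B3->F, B6->E, B5->F; hits B1=F, B2=E, B3=F, B4=S, B5=F, B6=E
test 9 (n=8, q=5) fires B2->E, B1->F, B4->E, B3->F, B6->E, B5->F; hits B1=F, B2=E, B3=F, B4=E, B5=F, B6=E
test 10 (n=5, q=13) fires B2->E, B1->F, B4->S, B3->F, B6->E, B5->F; hits B1=F, B2=E, B3=F, B4=S, B5=F, B6=E
union over the pool: B1=T, B1=F, B2=S, B2=E, B3=F, B4=S, B4=E, B5=T, B5=F, B6=S, B6=E
uncovered (1 of 12): B3=T

Answer: 1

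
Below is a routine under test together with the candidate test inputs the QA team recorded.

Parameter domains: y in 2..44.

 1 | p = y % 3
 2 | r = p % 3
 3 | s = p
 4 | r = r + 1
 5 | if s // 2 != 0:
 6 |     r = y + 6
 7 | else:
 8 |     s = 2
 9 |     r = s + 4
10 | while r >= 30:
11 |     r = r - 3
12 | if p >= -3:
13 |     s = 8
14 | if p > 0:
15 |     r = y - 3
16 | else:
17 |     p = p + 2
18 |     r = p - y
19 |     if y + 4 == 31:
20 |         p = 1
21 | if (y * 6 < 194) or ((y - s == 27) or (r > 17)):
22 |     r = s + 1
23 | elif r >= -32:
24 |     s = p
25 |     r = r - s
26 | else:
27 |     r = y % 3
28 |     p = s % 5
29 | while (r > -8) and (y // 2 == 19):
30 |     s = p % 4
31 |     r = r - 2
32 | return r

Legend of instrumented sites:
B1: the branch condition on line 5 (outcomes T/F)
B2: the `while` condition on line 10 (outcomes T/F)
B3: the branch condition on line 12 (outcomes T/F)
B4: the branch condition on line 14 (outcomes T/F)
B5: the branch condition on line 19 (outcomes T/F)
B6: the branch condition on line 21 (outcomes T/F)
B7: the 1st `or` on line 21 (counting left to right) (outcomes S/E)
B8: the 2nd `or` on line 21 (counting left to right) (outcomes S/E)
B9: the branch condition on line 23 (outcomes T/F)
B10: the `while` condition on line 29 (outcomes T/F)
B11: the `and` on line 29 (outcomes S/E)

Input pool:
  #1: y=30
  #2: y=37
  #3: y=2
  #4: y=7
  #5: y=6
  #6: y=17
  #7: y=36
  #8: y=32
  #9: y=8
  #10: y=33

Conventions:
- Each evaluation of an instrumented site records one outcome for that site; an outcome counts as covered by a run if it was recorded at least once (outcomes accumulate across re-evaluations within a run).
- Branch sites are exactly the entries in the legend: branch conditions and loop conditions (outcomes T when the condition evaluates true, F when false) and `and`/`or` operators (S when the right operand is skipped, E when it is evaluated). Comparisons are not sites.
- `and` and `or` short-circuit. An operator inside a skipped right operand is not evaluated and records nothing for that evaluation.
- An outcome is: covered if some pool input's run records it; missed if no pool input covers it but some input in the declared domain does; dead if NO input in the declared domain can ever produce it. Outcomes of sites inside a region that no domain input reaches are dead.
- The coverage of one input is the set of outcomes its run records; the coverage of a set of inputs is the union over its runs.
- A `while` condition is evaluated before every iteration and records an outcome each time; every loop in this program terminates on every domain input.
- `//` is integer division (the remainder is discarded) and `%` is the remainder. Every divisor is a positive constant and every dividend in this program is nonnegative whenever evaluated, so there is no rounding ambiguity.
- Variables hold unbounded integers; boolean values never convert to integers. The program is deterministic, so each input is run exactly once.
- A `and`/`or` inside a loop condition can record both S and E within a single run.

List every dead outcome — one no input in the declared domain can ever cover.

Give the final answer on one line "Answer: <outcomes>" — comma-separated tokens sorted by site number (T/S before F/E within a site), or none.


checking every outcome against all 43 domain inputs:
  B3=F: no domain input ever produces it -> dead
  reachable outcomes have witnesses, e.g. B1=T (e.g. y=2), B1=F (e.g. y=3), B2=T (e.g. y=26), B2=F (e.g. y=2)
Answer: B3=F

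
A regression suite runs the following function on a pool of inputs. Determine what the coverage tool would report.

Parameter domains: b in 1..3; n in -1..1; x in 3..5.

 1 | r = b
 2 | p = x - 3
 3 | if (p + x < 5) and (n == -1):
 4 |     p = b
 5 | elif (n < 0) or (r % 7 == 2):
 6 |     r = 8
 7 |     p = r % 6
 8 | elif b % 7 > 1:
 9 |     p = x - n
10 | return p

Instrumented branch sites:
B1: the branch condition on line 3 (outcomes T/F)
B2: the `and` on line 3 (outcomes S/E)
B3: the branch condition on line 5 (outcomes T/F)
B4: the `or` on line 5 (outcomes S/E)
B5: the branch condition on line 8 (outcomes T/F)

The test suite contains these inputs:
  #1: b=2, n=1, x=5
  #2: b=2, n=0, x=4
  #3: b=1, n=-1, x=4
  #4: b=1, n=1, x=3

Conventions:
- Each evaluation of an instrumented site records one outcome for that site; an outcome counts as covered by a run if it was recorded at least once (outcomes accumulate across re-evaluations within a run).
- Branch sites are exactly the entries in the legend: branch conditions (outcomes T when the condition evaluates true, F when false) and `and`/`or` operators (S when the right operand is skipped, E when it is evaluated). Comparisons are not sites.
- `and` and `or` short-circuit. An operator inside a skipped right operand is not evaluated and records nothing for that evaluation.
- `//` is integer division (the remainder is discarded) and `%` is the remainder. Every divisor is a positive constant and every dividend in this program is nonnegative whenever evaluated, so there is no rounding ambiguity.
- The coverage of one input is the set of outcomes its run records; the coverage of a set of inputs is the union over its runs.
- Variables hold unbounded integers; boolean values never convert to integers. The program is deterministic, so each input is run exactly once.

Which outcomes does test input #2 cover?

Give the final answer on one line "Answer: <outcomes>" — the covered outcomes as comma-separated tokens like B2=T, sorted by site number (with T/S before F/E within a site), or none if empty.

Running input #2 (b=2, n=0, x=4), event by event:
  B2->S, B1->F, B4->E, B3->T
deduplicating events, the covered set is: B1=F, B2=S, B3=T, B4=E

Answer: B1=F, B2=S, B3=T, B4=E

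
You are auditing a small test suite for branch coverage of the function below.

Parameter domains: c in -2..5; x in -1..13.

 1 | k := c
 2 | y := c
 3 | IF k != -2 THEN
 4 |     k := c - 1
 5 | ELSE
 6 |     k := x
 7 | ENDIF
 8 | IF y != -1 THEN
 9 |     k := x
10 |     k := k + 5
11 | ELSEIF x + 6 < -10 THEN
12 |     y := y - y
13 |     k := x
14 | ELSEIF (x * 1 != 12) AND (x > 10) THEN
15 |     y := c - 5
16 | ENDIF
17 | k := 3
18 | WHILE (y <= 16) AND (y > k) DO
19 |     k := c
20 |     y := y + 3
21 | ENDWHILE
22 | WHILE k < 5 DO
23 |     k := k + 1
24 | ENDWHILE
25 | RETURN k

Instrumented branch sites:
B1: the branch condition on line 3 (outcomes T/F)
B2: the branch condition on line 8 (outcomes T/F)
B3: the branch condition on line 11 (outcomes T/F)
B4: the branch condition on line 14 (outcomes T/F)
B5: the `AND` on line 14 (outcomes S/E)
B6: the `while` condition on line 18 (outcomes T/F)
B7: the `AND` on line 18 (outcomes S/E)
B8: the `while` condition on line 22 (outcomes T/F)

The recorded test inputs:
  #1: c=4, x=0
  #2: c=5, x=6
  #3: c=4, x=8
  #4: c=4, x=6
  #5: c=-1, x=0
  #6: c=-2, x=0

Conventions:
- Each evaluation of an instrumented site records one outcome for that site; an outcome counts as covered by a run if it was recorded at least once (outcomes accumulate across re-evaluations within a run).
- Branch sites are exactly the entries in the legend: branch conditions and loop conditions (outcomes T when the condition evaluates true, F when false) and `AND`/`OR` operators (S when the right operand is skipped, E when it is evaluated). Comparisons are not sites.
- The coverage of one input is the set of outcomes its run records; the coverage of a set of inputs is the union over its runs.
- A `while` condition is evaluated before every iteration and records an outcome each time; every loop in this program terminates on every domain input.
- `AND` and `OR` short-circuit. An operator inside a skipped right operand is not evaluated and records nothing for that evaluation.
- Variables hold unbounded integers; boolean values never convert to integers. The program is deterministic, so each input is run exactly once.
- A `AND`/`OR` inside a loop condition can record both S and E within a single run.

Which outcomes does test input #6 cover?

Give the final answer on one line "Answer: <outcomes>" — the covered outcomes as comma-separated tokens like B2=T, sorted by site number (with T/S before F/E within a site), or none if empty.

Simulating input #6 (c=-2, x=0) step by step:
  B1->F, B2->T, B7->E, B6->F, B8->T, B8->T, B8->F
as a set, this run covers: B1=F, B2=T, B6=F, B7=E, B8=T, B8=F

Answer: B1=F, B2=T, B6=F, B7=E, B8=T, B8=F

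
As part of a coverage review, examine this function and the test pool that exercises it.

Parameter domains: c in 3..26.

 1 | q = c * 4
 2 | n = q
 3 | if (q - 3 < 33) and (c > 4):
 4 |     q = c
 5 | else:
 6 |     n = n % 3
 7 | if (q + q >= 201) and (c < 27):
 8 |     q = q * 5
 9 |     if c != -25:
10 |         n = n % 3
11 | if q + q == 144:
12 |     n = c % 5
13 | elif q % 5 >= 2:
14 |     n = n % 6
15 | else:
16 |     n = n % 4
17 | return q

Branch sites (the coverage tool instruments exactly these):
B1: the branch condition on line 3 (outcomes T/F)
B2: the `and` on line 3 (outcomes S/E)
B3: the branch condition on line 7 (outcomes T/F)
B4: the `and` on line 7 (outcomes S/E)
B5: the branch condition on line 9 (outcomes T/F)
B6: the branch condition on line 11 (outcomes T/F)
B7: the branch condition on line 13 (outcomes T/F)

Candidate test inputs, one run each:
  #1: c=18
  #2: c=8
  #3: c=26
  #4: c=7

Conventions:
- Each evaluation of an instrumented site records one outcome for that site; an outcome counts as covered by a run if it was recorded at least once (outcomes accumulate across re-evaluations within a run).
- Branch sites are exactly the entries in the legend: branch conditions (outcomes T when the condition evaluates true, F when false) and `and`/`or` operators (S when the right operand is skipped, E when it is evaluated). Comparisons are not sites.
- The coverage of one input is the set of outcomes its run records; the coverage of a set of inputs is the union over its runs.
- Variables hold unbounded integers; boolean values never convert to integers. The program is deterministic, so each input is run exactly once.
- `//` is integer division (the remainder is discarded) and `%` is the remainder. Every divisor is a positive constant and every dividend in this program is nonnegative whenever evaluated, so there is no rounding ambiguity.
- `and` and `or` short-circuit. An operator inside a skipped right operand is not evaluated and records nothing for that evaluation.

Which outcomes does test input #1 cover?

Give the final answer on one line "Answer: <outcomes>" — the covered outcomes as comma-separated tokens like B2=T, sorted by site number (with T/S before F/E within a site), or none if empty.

Simulating input #1 (c=18) step by step:
  B2->S, B1->F, B4->S, B3->F, B6->T
collecting distinct outcomes: B1=F, B2=S, B3=F, B4=S, B6=T

Answer: B1=F, B2=S, B3=F, B4=S, B6=T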